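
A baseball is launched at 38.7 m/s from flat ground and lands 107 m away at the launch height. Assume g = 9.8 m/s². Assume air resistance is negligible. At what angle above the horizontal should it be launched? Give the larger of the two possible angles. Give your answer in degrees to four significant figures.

67.78°

From R = (v₀²/g) sin 2θ: sin 2θ = 9.80 × 107 / 1497.7 = 0.7001.
2θ = 44.44° or 180° − 44.44° = 135.6°, so θ = 22.22° or 67.78°.
The larger angle is 67.78°.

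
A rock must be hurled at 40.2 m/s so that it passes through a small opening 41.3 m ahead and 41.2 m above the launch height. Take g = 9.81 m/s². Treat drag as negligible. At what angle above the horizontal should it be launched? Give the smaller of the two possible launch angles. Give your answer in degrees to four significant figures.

53.51°

Trajectory: y = x tanθ − g x² (1 + tan²θ)/(2v₀²). With x = 41.3, y = 41.2, v₀ = 40.2, g = 9.81:
5.177 tan²θ − 41.3 tanθ + (46.38) = 0.
tanθ = [41.3 ± √(41.3² − 4 × 5.177 × (46.38))] / (2 × 5.177) = (41.3 ± 27.30) / 10.35, giving tanθ = 1.352 or 6.625.
θ = 53.51° or 81.42°; the smaller is 53.51°.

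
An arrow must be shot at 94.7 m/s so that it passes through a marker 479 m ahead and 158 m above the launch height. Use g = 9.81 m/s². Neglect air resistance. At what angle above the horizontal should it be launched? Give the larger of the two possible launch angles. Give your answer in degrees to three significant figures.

Trajectory: y = x tanθ − g x² (1 + tan²θ)/(2v₀²). With x = 479, y = 158, v₀ = 94.7, g = 9.81:
125.5 tan²θ − 479 tanθ + (283.5) = 0.
tanθ = [479 ± √(479² − 4 × 125.5 × (283.5))] / (2 × 125.5) = (479 ± 295.2) / 251.0, giving tanθ = 0.7323 or 3.085.
θ = 36.22° or 72.04°; the larger is 72.04°.

72.0°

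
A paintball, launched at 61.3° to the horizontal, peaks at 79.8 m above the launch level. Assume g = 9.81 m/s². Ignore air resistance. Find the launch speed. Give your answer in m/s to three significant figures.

45.1 m/s

At the peak v_y = 0, so v_y0 = √(2gH) = √(2 × 9.81 × 79.8) = 39.57 m/s.
v_y0 = v₀ sin θ ⇒ v₀ = 39.57 / sin 61.3° = 45.11 m/s.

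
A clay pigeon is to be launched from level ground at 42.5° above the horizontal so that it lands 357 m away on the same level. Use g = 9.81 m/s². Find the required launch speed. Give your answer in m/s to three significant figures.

59.3 m/s

From R = (v₀² / g) sin 2θ: v₀ = √(gR / sin 2θ).
v₀ = √(9.81 × 357 / sin 85.00°) = √(3502 / 0.9962) = √3515.5 = 59.29 m/s.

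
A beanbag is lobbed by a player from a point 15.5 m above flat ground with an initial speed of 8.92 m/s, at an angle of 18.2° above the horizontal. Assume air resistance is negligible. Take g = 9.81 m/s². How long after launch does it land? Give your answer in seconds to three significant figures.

Horizontal component vₓ = 8.920 cos 18.2° = 8.474 m/s; vertical v_y0 = 8.920 sin 18.2° = 2.786 m/s.
Vertical motion (up positive, ground at y = 0): 4.905 t² − (2.786) t − 15.5 = 0, so t = (2.786 + √(2.786² + 2·9.81·15.5)) / 9.81 = (2.786 + 17.66) / 9.81 = 2.084 s.

2.08 s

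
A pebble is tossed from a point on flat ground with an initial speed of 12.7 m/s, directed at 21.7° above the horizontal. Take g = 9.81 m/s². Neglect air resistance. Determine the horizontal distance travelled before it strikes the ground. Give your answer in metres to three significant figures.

11.3 m

Components: vₓ = 12.70 cos 21.7° = 11.80 m/s, v_y0 = 12.70 sin 21.7° = 4.696 m/s.
Time aloft: T = 2 v_y0 / g = 2 × 4.696 / 9.81 = 0.9573 s.
Range: R = vₓ T = 11.80 × 0.9573 = 11.30 m.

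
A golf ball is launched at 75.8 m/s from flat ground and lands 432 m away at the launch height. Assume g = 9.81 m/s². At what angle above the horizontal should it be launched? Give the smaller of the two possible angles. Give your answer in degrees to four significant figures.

From R = (v₀²/g) sin 2θ: sin 2θ = 9.81 × 432 / 5745.6 = 0.7376.
2θ = 47.53° or 180° − 47.53° = 132.5°, so θ = 23.76° or 66.24°.
The smaller angle is 23.76°.

23.76°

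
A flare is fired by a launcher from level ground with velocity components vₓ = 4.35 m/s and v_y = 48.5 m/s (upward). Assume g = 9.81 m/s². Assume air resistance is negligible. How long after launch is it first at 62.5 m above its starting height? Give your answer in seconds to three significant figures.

Set y = v_y0 t − ½ g t² = 62.5: 4.905 t² − 48.50 t + 62.5 = 0.
Quadratic formula: t = (48.50 ± √1126.0) / 9.81 = (48.50 ± 33.56) / 9.81 → t = 1.523 s or 8.365 s.
The first (ascending) time is 1.523 s.

1.52 s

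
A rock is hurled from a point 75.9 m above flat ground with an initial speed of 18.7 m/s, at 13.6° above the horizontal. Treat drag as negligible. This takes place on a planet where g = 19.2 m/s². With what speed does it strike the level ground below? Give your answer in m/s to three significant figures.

57.1 m/s

Components: vₓ = 18.70 cos 13.6° = 18.18 m/s, v_y0 = 18.70 sin 13.6° = 4.397 m/s.
The projectile lands when y = 75.9 + (4.397) t − ½·19.2·t² = 0. Positive root: t = (4.397 + √(4.397² + 2·19.2·75.9)) / 19.2 = (4.397 + 54.17) / 19.2 = 3.050 s.
Vertical velocity at impact: v_y = v_y0 − g t = 4.397 − 19.2 × 3.050 = −54.17 m/s.
Speed: |v| = √(vₓ² + v_y²) = √(18.18² + 54.17²) = 57.13 m/s.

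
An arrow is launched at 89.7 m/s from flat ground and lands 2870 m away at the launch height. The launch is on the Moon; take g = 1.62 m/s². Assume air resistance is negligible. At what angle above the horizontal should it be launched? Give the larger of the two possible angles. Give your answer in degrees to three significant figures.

Level-ground range R = v₀² sin(2θ)/g ⇒ sin(2θ) = gR/v₀² = 1.62 × 2870 / 89.7² = 0.5778.
2θ = 35.30° or 180° − 35.30° = 144.7°, so θ = 17.65° or 72.35°.
The larger angle is 72.35°.

72.4°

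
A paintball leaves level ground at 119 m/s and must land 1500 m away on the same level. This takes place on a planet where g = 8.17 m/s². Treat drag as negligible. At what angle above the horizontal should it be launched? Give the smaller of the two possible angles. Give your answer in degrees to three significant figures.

30.0°

R = v₀² sin 2θ / g gives sin 2θ = gR/v₀² = 8.17·1500/119² = 0.8654.
2θ = 59.93° or 180° − 59.93° = 120.1°, so θ = 29.96° or 60.04°.
The smaller angle is 29.96°.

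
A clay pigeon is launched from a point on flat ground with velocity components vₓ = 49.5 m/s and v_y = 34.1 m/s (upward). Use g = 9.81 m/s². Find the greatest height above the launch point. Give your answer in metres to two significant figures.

Peak height H = v_y0² / (2g) = 1162.8 / 19.62 = 59.27 m.

59 m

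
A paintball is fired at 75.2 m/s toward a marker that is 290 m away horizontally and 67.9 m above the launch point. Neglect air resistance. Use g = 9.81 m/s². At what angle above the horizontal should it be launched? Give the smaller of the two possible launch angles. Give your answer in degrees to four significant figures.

Trajectory: y = x tanθ − g x² (1 + tan²θ)/(2v₀²). With x = 290, y = 67.9, v₀ = 75.2, g = 9.81:
72.95 tan²θ − 290 tanθ + (140.8) = 0.
tanθ = [290 ± √(290² − 4 × 72.95 × (140.8))] / (2 × 72.95) = (290 ± 207.4) / 145.9, giving tanθ = 0.5664 or 3.409.
θ = 29.53° or 73.65°; the smaller is 29.53°.

29.53°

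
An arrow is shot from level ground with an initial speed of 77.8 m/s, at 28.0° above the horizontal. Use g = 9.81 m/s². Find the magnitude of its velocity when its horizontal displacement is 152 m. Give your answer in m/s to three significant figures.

70.3 m/s

Components: vₓ = 77.80 cos 28.0° = 68.69 m/s, v_y0 = 77.80 sin 28.0° = 36.52 m/s.
x = vₓ t ⇒ t = 152/68.69 = 2.213 s.
Vertical velocity there: v_y = v_y0 − g t = 36.52 − 9.81 × 2.213 = 14.82 m/s.
Speed: √(vₓ² + v_y²) = √(68.69² + 14.82²) = 70.27 m/s.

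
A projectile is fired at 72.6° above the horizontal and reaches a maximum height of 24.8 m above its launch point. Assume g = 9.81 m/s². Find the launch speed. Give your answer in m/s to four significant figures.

23.12 m/s

At the peak v_y = 0, so v_y0 = √(2gH) = √(2 × 9.81 × 24.8) = 22.06 m/s.
v_y0 = v₀ sin θ ⇒ v₀ = 22.06 / sin 72.6° = 23.12 m/s.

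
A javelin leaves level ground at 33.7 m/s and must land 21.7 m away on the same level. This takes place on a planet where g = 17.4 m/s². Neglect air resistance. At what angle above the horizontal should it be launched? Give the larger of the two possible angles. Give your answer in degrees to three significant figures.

Level-ground range R = v₀² sin(2θ)/g ⇒ sin(2θ) = gR/v₀² = 17.4 × 21.7 / 33.7² = 0.3325.
2θ = 19.42° or 180° − 19.42° = 160.6°, so θ = 9.709° or 80.29°.
The larger angle is 80.29°.

80.3°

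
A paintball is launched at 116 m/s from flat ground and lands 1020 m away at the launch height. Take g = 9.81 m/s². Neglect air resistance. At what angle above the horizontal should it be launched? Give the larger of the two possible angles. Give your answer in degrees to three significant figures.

From R = (v₀²/g) sin 2θ: sin 2θ = 9.81 × 1020 / 13456 = 0.7436.
2θ = 48.04° or 180° − 48.04° = 132.0°, so θ = 24.02° or 65.98°.
The larger angle is 65.98°.

66.0°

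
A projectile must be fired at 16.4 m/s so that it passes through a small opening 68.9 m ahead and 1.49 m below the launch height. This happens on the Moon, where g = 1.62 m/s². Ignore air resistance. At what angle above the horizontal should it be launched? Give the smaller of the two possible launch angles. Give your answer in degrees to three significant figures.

Trajectory: y = x tanθ − g x² (1 + tan²θ)/(2v₀²). With x = 68.9, y = −1.49, v₀ = 16.4, g = 1.62:
14.30 tan²θ − 68.9 tanθ + (12.81) = 0.
tanθ = [68.9 ± √(68.9² − 4 × 14.30 × (12.81))] / (2 × 14.30) = (68.9 ± 63.36) / 28.59, giving tanθ = 0.1937 or 4.626.
θ = 10.96° or 77.80°; the smaller is 10.96°.

11.0°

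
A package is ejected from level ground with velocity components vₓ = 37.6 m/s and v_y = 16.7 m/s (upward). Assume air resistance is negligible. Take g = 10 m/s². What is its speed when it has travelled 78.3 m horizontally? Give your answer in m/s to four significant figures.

37.83 m/s

x = vₓ t ⇒ t = 78.3/37.60 = 2.082 s.
Vertical velocity there: v_y = v_y0 − g t = 16.70 − 10.0 × 2.082 = −4.124 m/s.
Speed: √(vₓ² + v_y²) = √(37.60² + 4.124²) = 37.83 m/s.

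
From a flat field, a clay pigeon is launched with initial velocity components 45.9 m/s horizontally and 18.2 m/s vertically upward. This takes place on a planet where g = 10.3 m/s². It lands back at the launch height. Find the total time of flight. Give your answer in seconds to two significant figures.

3.5 s

Time of flight on level ground: T = 2 v_y0 / g = 2 × 18.20 / 10.3 = 3.534 s.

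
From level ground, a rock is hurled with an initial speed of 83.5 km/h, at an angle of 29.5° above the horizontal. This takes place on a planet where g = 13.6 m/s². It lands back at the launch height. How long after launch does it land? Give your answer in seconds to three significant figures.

Convert: 83.5 km/h = 83.5/3.6 = 23.19 m/s.
Components: vₓ = 23.19 cos 29.5° = 20.19 m/s, v_y0 = 23.19 sin 29.5° = 11.42 m/s.
Landing at launch height ⇒ T = 2 v_y0 / g = 2 × 11.42 / 13.6 = 1.680 s.

1.68 s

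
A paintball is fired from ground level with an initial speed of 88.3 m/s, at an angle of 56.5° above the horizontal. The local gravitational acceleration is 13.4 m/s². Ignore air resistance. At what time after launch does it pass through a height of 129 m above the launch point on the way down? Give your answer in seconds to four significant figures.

8.803 s

vₓ = 88.30 cos 56.5° = 48.74 m/s; v_y0 = 88.30 sin 56.5° = 73.63 m/s.
Height y(t) = 73.63 t − 6.700 t² = 129 gives 6.700 t² − 73.63 t + 129 = 0.
t = [73.63 ± √(73.63² − 2·13.4·129)] / 13.4 = (73.63 ± 44.32) / 13.4, so t = 2.187 s or t = 8.803 s.
The descending-branch root is 8.803 s.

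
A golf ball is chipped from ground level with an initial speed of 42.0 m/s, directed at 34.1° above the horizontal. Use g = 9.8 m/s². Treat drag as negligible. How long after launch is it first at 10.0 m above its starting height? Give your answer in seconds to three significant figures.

0.471 s

Components: vₓ = 42.00 cos 34.1° = 34.78 m/s, v_y0 = 42.00 sin 34.1° = 23.55 m/s.
Require v_y0 t − ½ g t² = 10.0, i.e. 4.900 t² − 23.55 t + 10.0 = 0.
Quadratic formula: t = (23.55 ± √358.45) / 9.80 = (23.55 ± 18.93) / 9.80 → t = 0.4708 s or 4.335 s.
The first (ascending) time is 0.4708 s.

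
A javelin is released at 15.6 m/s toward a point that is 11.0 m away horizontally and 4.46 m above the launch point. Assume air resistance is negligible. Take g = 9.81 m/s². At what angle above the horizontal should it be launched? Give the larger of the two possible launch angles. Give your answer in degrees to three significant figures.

75.1°

Trajectory: y = x tanθ − g x² (1 + tan²θ)/(2v₀²). With x = 11.0, y = 4.46, v₀ = 15.6, g = 9.81:
2.439 tan²θ − 11.0 tanθ + (6.899) = 0.
tanθ = [11.0 ± √(11.0² − 4 × 2.439 × (6.899))] / (2 × 2.439) = (11.0 ± 7.328) / 4.878, giving tanθ = 0.7528 or 3.758.
θ = 36.97° or 75.10°; the larger is 75.10°.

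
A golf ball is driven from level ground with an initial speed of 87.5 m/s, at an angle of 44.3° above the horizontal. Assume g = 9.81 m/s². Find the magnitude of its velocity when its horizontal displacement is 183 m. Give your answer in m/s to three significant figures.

Components: vₓ = 87.50 cos 44.3° = 62.62 m/s, v_y0 = 87.50 sin 44.3° = 61.11 m/s.
Time to reach x = 183 m: t = x/vₓ = 183/62.62 = 2.922 s.
Vertical velocity there: v_y = v_y0 − g t = 61.11 − 9.81 × 2.922 = 32.44 m/s.
Speed: √(vₓ² + v_y²) = √(62.62² + 32.44²) = 70.53 m/s.

70.5 m/s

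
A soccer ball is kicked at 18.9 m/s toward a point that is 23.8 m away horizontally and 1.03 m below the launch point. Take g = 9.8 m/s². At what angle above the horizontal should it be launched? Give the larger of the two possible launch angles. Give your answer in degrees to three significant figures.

Trajectory: y = x tanθ − g x² (1 + tan²θ)/(2v₀²). With x = 23.8, y = −1.03, v₀ = 18.9, g = 9.80:
7.770 tan²θ − 23.8 tanθ + (6.740) = 0.
tanθ = [23.8 ± √(23.8² − 4 × 7.770 × (6.740))] / (2 × 7.770) = (23.8 ± 18.89) / 15.54, giving tanθ = 0.3157 or 2.747.
θ = 17.52° or 70.00°; the larger is 70.00°.

70.0°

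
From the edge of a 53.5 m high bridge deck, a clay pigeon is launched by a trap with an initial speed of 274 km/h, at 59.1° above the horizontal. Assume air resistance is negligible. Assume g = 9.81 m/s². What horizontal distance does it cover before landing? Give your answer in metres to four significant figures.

550.7 m

Convert: 274 km/h = 274/3.6 = 76.11 m/s.
Components: vₓ = 76.11 cos 59.1° = 39.09 m/s, v_y0 = 76.11 sin 59.1° = 65.31 m/s.
The projectile lands when y = 53.5 + (65.31) t − ½·9.81·t² = 0. Positive root: t = (65.31 + √(65.31² + 2·9.81·53.5)) / 9.81 = (65.31 + 72.90) / 9.81 = 14.09 s.
Horizontal distance: R = vₓ t = 39.09 × 14.09 = 550.7 m.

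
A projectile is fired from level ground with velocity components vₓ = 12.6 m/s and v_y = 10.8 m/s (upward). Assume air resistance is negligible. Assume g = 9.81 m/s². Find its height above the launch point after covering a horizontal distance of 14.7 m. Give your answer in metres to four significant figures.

x = vₓ t ⇒ t = 14.7/12.60 = 1.167 s.
Height: y = v_y0 t − ½ g t² = 10.80 × 1.167 − 4.905 × 1.167² = 12.60 − 6.676 = 5.924 m.

5.924 m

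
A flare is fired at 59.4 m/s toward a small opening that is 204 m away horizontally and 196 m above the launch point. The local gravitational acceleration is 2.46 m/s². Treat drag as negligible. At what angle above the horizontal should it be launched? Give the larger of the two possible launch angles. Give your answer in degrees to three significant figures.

Trajectory: y = x tanθ − g x² (1 + tan²θ)/(2v₀²). With x = 204, y = 196, v₀ = 59.4, g = 2.46:
14.51 tan²θ − 204 tanθ + (210.5) = 0.
tanθ = [204 ± √(204² − 4 × 14.51 × (210.5))] / (2 × 14.51) = (204 ± 171.5) / 29.01, giving tanθ = 1.121 or 12.94.
θ = 48.27° or 85.58°; the larger is 85.58°.

85.6°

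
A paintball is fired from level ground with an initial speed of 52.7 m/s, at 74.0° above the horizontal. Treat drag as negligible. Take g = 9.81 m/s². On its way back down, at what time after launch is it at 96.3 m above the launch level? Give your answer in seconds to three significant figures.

7.82 s

Components: vₓ = 52.70 cos 74.0° = 14.53 m/s, v_y0 = 52.70 sin 74.0° = 50.66 m/s.
Height y(t) = 50.66 t − 4.905 t² = 96.3 gives 4.905 t² − 50.66 t + 96.3 = 0.
Quadratic formula: t = (50.66 ± √676.88) / 9.81 = (50.66 ± 26.02) / 9.81 → t = 2.512 s or 7.816 s.
The descending-branch root is 7.816 s.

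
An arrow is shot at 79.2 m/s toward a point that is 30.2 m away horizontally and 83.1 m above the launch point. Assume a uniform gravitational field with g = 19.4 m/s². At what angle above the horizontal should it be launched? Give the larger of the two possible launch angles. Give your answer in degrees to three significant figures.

Trajectory: y = x tanθ − g x² (1 + tan²θ)/(2v₀²). With x = 30.2, y = 83.1, v₀ = 79.2, g = 19.4:
1.410 tan²θ − 30.2 tanθ + (84.51) = 0.
tanθ = [30.2 ± √(30.2² − 4 × 1.410 × (84.51))] / (2 × 1.410) = (30.2 ± 20.86) / 2.821, giving tanθ = 3.310 or 18.10.
θ = 73.19° or 86.84°; the larger is 86.84°.

86.8°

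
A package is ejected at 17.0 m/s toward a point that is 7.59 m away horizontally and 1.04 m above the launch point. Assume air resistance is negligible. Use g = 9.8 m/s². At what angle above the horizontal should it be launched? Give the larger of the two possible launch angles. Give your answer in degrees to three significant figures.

Trajectory: y = x tanθ − g x² (1 + tan²θ)/(2v₀²). With x = 7.59, y = 1.04, v₀ = 17.0, g = 9.80:
0.9767 tan²θ − 7.59 tanθ + (2.017) = 0.
tanθ = [7.59 ± √(7.59² − 4 × 0.9767 × (2.017))] / (2 × 0.9767) = (7.59 ± 7.052) / 1.953, giving tanθ = 0.2755 or 7.495.
θ = 15.40° or 82.40°; the larger is 82.40°.

82.4°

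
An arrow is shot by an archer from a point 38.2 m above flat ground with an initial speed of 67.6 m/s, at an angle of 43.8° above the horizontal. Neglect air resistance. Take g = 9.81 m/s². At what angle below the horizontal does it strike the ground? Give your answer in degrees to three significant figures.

48.0°

Components: vₓ = 67.60 cos 43.8° = 48.79 m/s, v_y0 = 67.60 sin 43.8° = 46.79 m/s.
With up positive and y = 0 at the ground: y(t) = 38.2 + (46.79) t − 4.905 t². Setting y = 0 and taking the positive root: t = [46.79 + √(46.79² + 2·9.81·38.2)] / 9.81 = (46.79 + 54.21) / 9.81 = 10.30 s.
At impact: v_y = v_y0 − g t = −54.21 m/s; vₓ = 48.79 m/s.
Angle below horizontal: arctan(|v_y|/vₓ) = arctan(54.21/48.79) = 48.01°.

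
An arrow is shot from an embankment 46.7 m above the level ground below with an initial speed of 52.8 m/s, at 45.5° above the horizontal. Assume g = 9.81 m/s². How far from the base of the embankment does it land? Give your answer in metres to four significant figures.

Components: vₓ = 52.80 cos 45.5° = 37.01 m/s, v_y0 = 52.80 sin 45.5° = 37.66 m/s.
With up positive and y = 0 at the ground: y(t) = 46.7 + (37.66) t − 4.905 t². Setting y = 0 and taking the positive root: t = [37.66 + √(37.66² + 2·9.81·46.7)] / 9.81 = (37.66 + 48.32) / 9.81 = 8.764 s.
Horizontal distance: R = vₓ t = 37.01 × 8.764 = 324.3 m.

324.3 m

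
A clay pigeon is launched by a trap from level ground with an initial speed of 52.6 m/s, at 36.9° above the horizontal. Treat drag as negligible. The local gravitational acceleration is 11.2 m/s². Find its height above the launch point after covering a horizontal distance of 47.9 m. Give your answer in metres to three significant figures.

Resolve: vₓ = 52.60 cos 36.9° = 42.06 m/s and v_y0 = 52.60 sin 36.9° = 31.58 m/s.
At x = 47.9 m, t = x/vₓ = 47.9/42.06 = 1.139 s.
Height: y = v_y0 t − ½ g t² = 31.58 × 1.139 − 5.600 × 1.139² = 35.96 − 7.262 = 28.70 m.

28.7 m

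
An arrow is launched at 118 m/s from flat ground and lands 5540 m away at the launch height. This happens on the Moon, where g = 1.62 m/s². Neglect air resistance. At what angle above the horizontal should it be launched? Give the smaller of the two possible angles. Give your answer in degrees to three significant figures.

From R = (v₀²/g) sin 2θ: sin 2θ = 1.62 × 5540 / 13924 = 0.6446.
2θ = 40.13° or 180° − 40.13° = 139.9°, so θ = 20.07° or 69.93°.
The smaller angle is 20.07°.

20.1°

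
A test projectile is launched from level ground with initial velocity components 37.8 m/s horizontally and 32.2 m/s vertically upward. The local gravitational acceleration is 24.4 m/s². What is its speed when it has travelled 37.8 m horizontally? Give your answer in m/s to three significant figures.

x = vₓ t ⇒ t = 37.8/37.80 = 1.000 s.
Vertical velocity there: v_y = v_y0 − g t = 32.20 − 24.4 × 1.000 = 7.800 m/s.
Speed: √(vₓ² + v_y²) = √(37.80² + 7.800²) = 38.60 m/s.

38.6 m/s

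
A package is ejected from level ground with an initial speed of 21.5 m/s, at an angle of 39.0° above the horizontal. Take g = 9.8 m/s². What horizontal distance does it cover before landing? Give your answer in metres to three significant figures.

Components: vₓ = 21.50 cos 39.0° = 16.71 m/s, v_y0 = 21.50 sin 39.0° = 13.53 m/s.
Time aloft: T = 2 v_y0 / g = 2 × 13.53 / 9.80 = 2.761 s.
Range: R = vₓ T = 16.71 × 2.761 = 46.14 m.

46.1 m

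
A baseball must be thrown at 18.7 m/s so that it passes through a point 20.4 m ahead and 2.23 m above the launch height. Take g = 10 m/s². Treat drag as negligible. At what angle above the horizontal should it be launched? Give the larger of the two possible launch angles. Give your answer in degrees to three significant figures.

Trajectory: y = x tanθ − g x² (1 + tan²θ)/(2v₀²). With x = 20.4, y = 2.23, v₀ = 18.7, g = 10.0:
5.950 tan²θ − 20.4 tanθ + (8.180) = 0.
tanθ = [20.4 ± √(20.4² − 4 × 5.950 × (8.180))] / (2 × 5.950) = (20.4 ± 14.88) / 11.90, giving tanθ = 0.4637 or 2.965.
θ = 24.88° or 71.36°; the larger is 71.36°.

71.4°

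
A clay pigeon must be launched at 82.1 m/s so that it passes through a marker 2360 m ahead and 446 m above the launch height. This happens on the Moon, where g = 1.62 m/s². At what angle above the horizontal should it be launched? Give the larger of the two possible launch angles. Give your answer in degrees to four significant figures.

71.36°

Trajectory: y = x tanθ − g x² (1 + tan²θ)/(2v₀²). With x = 2360, y = 446, v₀ = 82.1, g = 1.62:
669.3 tan²θ − 2360 tanθ + (1115) = 0.
tanθ = [2360 ± √(2360² − 4 × 669.3 × (1115))] / (2 × 669.3) = (2360 ± 1607) / 1339, giving tanθ = 0.5622 or 2.964.
θ = 29.35° or 71.36°; the larger is 71.36°.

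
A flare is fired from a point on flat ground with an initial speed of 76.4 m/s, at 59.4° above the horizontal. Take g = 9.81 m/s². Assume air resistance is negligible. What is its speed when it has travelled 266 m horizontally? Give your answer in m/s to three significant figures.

Components: vₓ = 76.40 cos 59.4° = 38.89 m/s, v_y0 = 76.40 sin 59.4° = 65.76 m/s.
x = vₓ t ⇒ t = 266/38.89 = 6.840 s.
Vertical velocity there: v_y = v_y0 − g t = 65.76 − 9.81 × 6.840 = −1.336 m/s.
Speed: √(vₓ² + v_y²) = √(38.89² + 1.336²) = 38.91 m/s.

38.9 m/s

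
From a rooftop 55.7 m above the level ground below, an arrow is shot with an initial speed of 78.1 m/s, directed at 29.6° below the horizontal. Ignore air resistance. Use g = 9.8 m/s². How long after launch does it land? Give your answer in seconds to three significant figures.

1.25 s

Resolve: vₓ = 78.10 cos 29.6° = 67.91 m/s and v_y0 = −38.58 m/s (downward).
With up positive and y = 0 at the ground: y(t) = 55.7 + (−38.58) t − 4.900 t². Setting y = 0 and taking the positive root: t = [−38.58 + √(38.58² + 2·9.80·55.7)] / 9.80 = (−38.58 + 50.79) / 9.80 = 1.247 s.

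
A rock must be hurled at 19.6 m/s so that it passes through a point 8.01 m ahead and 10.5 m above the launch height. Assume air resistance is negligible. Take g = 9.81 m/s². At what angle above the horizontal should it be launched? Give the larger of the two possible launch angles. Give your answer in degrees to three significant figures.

Trajectory: y = x tanθ − g x² (1 + tan²θ)/(2v₀²). With x = 8.01, y = 10.5, v₀ = 19.6, g = 9.81:
0.8192 tan²θ − 8.01 tanθ + (11.32) = 0.
tanθ = [8.01 ± √(8.01² − 4 × 0.8192 × (11.32))] / (2 × 0.8192) = (8.01 ± 5.203) / 1.638, giving tanθ = 1.713 or 8.064.
θ = 59.73° or 82.93°; the larger is 82.93°.

82.9°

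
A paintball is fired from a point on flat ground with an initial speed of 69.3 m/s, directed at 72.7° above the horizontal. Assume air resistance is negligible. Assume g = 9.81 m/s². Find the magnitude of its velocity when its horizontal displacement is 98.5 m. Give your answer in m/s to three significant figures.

Resolve: vₓ = 69.30 cos 72.7° = 20.61 m/s and v_y0 = 69.30 sin 72.7° = 66.16 m/s.
x = vₓ t ⇒ t = 98.5/20.61 = 4.780 s.
Vertical velocity there: v_y = v_y0 − g t = 66.16 − 9.81 × 4.780 = 19.28 m/s.
Speed: √(vₓ² + v_y²) = √(20.61² + 19.28²) = 28.22 m/s.

28.2 m/s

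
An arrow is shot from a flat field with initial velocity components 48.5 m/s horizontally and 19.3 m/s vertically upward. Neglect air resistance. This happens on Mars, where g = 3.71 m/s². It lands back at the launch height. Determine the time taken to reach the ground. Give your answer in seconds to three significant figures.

Landing at launch height ⇒ T = 2 v_y0 / g = 2 × 19.30 / 3.71 = 10.40 s.

10.4 s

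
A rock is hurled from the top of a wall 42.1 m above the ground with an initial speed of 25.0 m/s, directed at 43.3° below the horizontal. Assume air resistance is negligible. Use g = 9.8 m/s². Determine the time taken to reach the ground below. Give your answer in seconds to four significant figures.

Horizontal component vₓ = 25.00 cos 43.3° = 18.19 m/s; vertical v_y0 = −17.15 m/s (downward).
With up positive and y = 0 at the ground: y(t) = 42.1 + (−17.15) t − 4.900 t². Setting y = 0 and taking the positive root: t = [−17.15 + √(17.15² + 2·9.80·42.1)] / 9.80 = (−17.15 + 33.45) / 9.80 = 1.664 s.

1.664 s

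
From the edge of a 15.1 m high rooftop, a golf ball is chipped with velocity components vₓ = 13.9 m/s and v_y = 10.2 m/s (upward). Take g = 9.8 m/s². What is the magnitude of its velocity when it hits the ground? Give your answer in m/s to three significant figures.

The projectile lands when y = 15.1 + (10.20) t − ½·9.80·t² = 0. Positive root: t = (10.20 + √(10.20² + 2·9.80·15.1)) / 9.80 = (10.20 + 20.00) / 9.80 = 3.082 s.
Vertical velocity at impact: v_y = v_y0 − g t = 10.20 − 9.80 × 3.082 = −20.00 m/s.
Speed: |v| = √(vₓ² + v_y²) = √(13.90² + 20.00²) = 24.36 m/s.

24.4 m/s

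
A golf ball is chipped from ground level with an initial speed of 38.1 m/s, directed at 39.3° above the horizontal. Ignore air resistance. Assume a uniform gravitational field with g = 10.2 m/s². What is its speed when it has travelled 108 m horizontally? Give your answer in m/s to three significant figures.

Resolve: vₓ = 38.10 cos 39.3° = 29.48 m/s and v_y0 = 38.10 sin 39.3° = 24.13 m/s.
x = vₓ t ⇒ t = 108/29.48 = 3.663 s.
Vertical velocity there: v_y = v_y0 − g t = 24.13 − 10.2 × 3.663 = −13.23 m/s.
Speed: √(vₓ² + v_y²) = √(29.48² + 13.23²) = 32.32 m/s.

32.3 m/s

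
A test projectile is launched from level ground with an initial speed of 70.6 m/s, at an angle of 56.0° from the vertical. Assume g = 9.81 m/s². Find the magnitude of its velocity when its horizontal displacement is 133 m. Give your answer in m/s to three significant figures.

Resolve: vₓ = 70.60 sin 56.0° = 58.53 m/s and v_y0 = 70.60 cos 56.0° = 39.48 m/s.
Time to reach x = 133 m: t = x/vₓ = 133/58.53 = 2.272 s.
Vertical velocity there: v_y = v_y0 − g t = 39.48 − 9.81 × 2.272 = 17.19 m/s.
Speed: √(vₓ² + v_y²) = √(58.53² + 17.19²) = 61.00 m/s.

61.0 m/s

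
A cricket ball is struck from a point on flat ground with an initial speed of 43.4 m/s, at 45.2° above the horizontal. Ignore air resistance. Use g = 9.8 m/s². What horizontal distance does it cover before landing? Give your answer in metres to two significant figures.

vₓ = 43.40 cos 45.2° = 30.58 m/s; v_y0 = 43.40 sin 45.2° = 30.80 m/s.
Time aloft: T = 2 v_y0 / g = 2 × 30.80 / 9.80 = 6.285 s.
Horizontal distance R = vₓ T = 30.58 × 6.285 = 192.2 m.

190 m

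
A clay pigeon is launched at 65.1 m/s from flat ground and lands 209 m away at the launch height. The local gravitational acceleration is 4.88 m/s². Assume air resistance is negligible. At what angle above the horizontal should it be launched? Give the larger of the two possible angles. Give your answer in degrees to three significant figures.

From R = (v₀²/g) sin 2θ: sin 2θ = 4.88 × 209 / 4238.0 = 0.2407.
2θ = 13.93° or 180° − 13.93° = 166.1°, so θ = 6.963° or 83.04°.
The larger angle is 83.04°.

83.0°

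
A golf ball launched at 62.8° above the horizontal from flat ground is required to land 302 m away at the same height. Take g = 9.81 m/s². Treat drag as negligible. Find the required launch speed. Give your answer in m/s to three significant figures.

60.4 m/s

Level-ground range: R = v₀² sin(2θ)/g, so v₀ = √(gR / sin 2θ).
v₀ = √(9.81 × 302 / sin 125.6°) = √(2963 / 0.8131) = √3643.6 = 60.36 m/s.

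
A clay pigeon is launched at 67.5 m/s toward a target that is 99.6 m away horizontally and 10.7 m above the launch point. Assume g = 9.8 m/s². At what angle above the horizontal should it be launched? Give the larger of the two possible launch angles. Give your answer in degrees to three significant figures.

83.7°

Trajectory: y = x tanθ − g x² (1 + tan²θ)/(2v₀²). With x = 99.6, y = 10.7, v₀ = 67.5, g = 9.80:
10.67 tan²θ − 99.6 tanθ + (21.37) = 0.
tanθ = [99.6 ± √(99.6² − 4 × 10.67 × (21.37))] / (2 × 10.67) = (99.6 ± 94.91) / 21.34, giving tanθ = 0.2197 or 9.116.
θ = 12.39° or 83.74°; the larger is 83.74°.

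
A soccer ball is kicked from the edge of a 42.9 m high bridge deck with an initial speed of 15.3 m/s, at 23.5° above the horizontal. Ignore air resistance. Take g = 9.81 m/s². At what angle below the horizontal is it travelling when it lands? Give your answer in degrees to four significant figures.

64.67°

Horizontal component vₓ = 15.30 cos 23.5° = 14.03 m/s; vertical v_y0 = 15.30 sin 23.5° = 6.101 m/s.
Vertical motion (up positive, ground at y = 0): 4.905 t² − (6.101) t − 42.9 = 0, so t = (6.101 + √(6.101² + 2·9.81·42.9)) / 9.81 = (6.101 + 29.65) / 9.81 = 3.644 s.
At impact: v_y = v_y0 − g t = −29.65 m/s; vₓ = 14.03 m/s.
Angle below horizontal: arctan(|v_y|/vₓ) = arctan(29.65/14.03) = 64.67°.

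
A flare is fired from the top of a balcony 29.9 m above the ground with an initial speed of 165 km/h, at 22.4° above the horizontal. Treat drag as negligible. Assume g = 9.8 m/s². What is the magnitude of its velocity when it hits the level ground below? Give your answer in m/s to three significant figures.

Convert: 165 km/h = 165/3.6 = 45.83 m/s.
Components: vₓ = 45.83 cos 22.4° = 42.38 m/s, v_y0 = 45.83 sin 22.4° = 17.47 m/s.
With up positive and y = 0 at the ground: y(t) = 29.9 + (17.47) t − 4.900 t². Setting y = 0 and taking the positive root: t = [17.47 + √(17.47² + 2·9.80·29.9)] / 9.80 = (17.47 + 29.85) / 9.80 = 4.828 s.
Vertical velocity at impact: v_y = v_y0 − g t = 17.47 − 9.80 × 4.828 = −29.85 m/s.
Speed: |v| = √(vₓ² + v_y²) = √(42.38² + 29.85²) = 51.83 m/s.

51.8 m/s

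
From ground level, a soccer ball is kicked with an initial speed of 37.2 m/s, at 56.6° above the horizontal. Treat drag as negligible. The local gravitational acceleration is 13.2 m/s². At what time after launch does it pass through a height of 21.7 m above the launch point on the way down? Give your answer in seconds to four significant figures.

Horizontal component vₓ = 37.20 cos 56.6° = 20.48 m/s; vertical v_y0 = 37.20 sin 56.6° = 31.06 m/s.
Require v_y0 t − ½ g t² = 21.7, i.e. 6.600 t² − 31.06 t + 21.7 = 0.
Quadratic formula: t = (31.06 ± √391.62) / 13.2 = (31.06 ± 19.79) / 13.2 → t = 0.8536 s or 3.852 s.
The descending-branch root is 3.852 s.

3.852 s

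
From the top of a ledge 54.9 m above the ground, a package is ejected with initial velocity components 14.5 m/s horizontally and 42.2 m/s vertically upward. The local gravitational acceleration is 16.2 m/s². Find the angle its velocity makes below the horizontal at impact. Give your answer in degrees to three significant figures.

76.3°

The projectile lands when y = 54.9 + (42.20) t − ½·16.2·t² = 0. Positive root: t = (42.20 + √(42.20² + 2·16.2·54.9)) / 16.2 = (42.20 + 59.66) / 16.2 = 6.288 s.
At impact: v_y = v_y0 − g t = −59.66 m/s; vₓ = 14.50 m/s.
Angle below horizontal: arctan(|v_y|/vₓ) = arctan(59.66/14.50) = 76.34°.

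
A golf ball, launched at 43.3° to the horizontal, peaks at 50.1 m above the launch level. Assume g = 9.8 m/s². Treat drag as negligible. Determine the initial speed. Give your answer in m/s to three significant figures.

At the peak v_y = 0, so v_y0 = √(2gH) = √(2 × 9.80 × 50.1) = 31.34 m/s.
v_y0 = v₀ sin θ ⇒ v₀ = 31.34 / sin 43.3° = 45.69 m/s.

45.7 m/s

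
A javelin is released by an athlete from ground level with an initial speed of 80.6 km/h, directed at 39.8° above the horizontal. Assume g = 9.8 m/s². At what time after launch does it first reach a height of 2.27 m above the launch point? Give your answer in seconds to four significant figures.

Convert: 80.6 km/h = 80.6/3.6 = 22.39 m/s.
Horizontal component vₓ = 22.39 cos 39.8° = 17.20 m/s; vertical v_y0 = 22.39 sin 39.8° = 14.33 m/s.
Height y(t) = 14.33 t − 4.900 t² = 2.27 gives 4.900 t² − 14.33 t + 2.27 = 0.
t = [14.33 ± √(14.33² − 2·9.80·2.27)] / 9.80 = (14.33 ± 12.68) / 9.80, so t = 0.1680 s or t = 2.757 s.
The first (ascending) time is 0.1680 s.

0.1680 s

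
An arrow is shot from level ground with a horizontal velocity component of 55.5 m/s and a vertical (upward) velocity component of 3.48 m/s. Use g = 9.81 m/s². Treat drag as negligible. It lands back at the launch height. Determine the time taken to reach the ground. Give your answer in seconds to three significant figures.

0.709 s

It returns to y = 0 when t = 2 v_y0 / g = 2(3.480)/9.81 = 0.7095 s.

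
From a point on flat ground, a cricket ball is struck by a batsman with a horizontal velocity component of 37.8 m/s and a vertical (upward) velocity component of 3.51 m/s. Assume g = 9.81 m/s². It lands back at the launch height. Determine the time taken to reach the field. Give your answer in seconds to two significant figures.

0.72 s

Landing at launch height ⇒ T = 2 v_y0 / g = 2 × 3.510 / 9.81 = 0.7156 s.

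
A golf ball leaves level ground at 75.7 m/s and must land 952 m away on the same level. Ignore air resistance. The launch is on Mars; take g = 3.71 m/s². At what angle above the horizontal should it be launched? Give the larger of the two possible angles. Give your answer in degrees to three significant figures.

71.0°

Level-ground range R = v₀² sin(2θ)/g ⇒ sin(2θ) = gR/v₀² = 3.71 × 952 / 75.7² = 0.6163.
2θ = 38.05° or 180° − 38.05° = 142.0°, so θ = 19.02° or 70.98°.
The larger angle is 70.98°.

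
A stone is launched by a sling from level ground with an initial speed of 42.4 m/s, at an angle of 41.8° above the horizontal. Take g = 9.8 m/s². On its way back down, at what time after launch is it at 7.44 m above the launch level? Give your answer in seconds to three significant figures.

5.49 s

Horizontal component vₓ = 42.40 cos 41.8° = 31.61 m/s; vertical v_y0 = 42.40 sin 41.8° = 28.26 m/s.
Height y(t) = 28.26 t − 4.900 t² = 7.44 gives 4.900 t² − 28.26 t + 7.44 = 0.
Quadratic formula: t = (28.26 ± √652.86) / 9.80 = (28.26 ± 25.55) / 9.80 → t = 0.2765 s or 5.491 s.
The descending-branch root is 5.491 s.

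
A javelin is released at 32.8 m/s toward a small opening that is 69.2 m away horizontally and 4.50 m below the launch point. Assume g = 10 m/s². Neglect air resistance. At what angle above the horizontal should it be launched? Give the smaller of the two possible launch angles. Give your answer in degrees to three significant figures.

15.8°

Trajectory: y = x tanθ − g x² (1 + tan²θ)/(2v₀²). With x = 69.2, y = −4.50, v₀ = 32.8, g = 10.0:
22.26 tan²θ − 69.2 tanθ + (17.76) = 0.
tanθ = [69.2 ± √(69.2² − 4 × 22.26 × (17.76))] / (2 × 22.26) = (69.2 ± 56.64) / 44.51, giving tanθ = 0.2822 or 2.827.
θ = 15.76° or 70.52°; the smaller is 15.76°.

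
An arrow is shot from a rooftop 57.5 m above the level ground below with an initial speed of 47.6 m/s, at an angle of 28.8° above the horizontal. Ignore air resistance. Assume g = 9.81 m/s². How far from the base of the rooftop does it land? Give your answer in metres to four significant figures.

270.4 m

vₓ = 47.60 cos 28.8° = 41.71 m/s; v_y0 = 47.60 sin 28.8° = 22.93 m/s.
The projectile lands when y = 57.5 + (22.93) t − ½·9.81·t² = 0. Positive root: t = (22.93 + √(22.93² + 2·9.81·57.5)) / 9.81 = (22.93 + 40.67) / 9.81 = 6.483 s.
Horizontal distance: R = vₓ t = 41.71 × 6.483 = 270.4 m.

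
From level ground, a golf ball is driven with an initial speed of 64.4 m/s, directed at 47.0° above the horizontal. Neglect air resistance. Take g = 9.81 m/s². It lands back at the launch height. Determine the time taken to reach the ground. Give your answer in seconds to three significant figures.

Components: vₓ = 64.40 cos 47.0° = 43.92 m/s, v_y0 = 64.40 sin 47.0° = 47.10 m/s.
It returns to y = 0 when t = 2 v_y0 / g = 2(47.10)/9.81 = 9.602 s.

9.60 s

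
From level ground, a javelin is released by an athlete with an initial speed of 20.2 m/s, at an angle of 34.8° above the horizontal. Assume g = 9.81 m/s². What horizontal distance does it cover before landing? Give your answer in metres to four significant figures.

38.99 m

vₓ = 20.20 cos 34.8° = 16.59 m/s; v_y0 = 20.20 sin 34.8° = 11.53 m/s.
Flight time T = 2 v_y0 / g = 2.350 s.
Horizontal distance R = vₓ T = 16.59 × 2.350 = 38.99 m.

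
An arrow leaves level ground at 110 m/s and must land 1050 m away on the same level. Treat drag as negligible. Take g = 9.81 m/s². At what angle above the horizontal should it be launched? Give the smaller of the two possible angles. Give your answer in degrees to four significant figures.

29.18°

From R = (v₀²/g) sin 2θ: sin 2θ = 9.81 × 1050 / 12100 = 0.8513.
2θ = 58.35° or 180° − 58.35° = 121.6°, so θ = 29.18° or 60.82°.
The smaller angle is 29.18°.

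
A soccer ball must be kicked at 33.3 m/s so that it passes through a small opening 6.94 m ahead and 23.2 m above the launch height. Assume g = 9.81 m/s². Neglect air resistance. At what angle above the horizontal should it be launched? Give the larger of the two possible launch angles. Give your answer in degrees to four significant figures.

Trajectory: y = x tanθ − g x² (1 + tan²θ)/(2v₀²). With x = 6.94, y = 23.2, v₀ = 33.3, g = 9.81:
0.2130 tan²θ − 6.94 tanθ + (23.41) = 0.
tanθ = [6.94 ± √(6.94² − 4 × 0.2130 × (23.41))] / (2 × 0.2130) = (6.94 ± 5.311) / 0.4261, giving tanθ = 3.822 or 28.75.
θ = 75.34° or 88.01°; the larger is 88.01°.

88.01°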